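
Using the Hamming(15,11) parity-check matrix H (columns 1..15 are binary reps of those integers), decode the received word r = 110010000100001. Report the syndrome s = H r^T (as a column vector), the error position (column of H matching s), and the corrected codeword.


s = (0, 0, 1, 1)^T, error position = 3, corrected codeword c = 111010000100001

Compute s = H r^T mod 2 one row at a time:
  s_1 = 0 + 0 + 1 + 0 + 0 + 0 + 0 + 1 = 2 ≡ 0 (mod 2).
  s_2 = 0 + 1 + 0 + 0 + 0 + 0 + 0 + 1 = 2 ≡ 0 (mod 2).
  s_3 = 1 + 0 + 0 + 0 + 1 + 0 + 0 + 1 = 3 ≡ 1 (mod 2).
  s_4 = 1 + 0 + 1 + 0 + 0 + 0 + 0 + 1 = 3 ≡ 1 (mod 2).
s = (0, 0, 1, 1)^T — this equals column 3 of H (binary 0011), so error is at position 3.
Correct: flip bit 3 of r = 110010000100001 to get c = 111010000100001.


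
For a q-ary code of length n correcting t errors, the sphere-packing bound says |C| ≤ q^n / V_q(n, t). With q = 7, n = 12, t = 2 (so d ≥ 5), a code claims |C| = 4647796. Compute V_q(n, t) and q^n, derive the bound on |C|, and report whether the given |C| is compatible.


V_q(n, t) = 2449, q^n = 13841287201, Hamming bound = 5651811, |C| = 4647796 ≤ bound (satisfied).

Step 1: Compute V_q(n, t) = Σ_{j=0}^2 C(n, j) (q−1)^j.
  j = 0: C(12,0)·(6)^0 = 1·1 = 1.
  j = 1: C(12,1)·(6)^1 = 12·6 = 72.
  j = 2: C(12,2)·(6)^2 = 66·36 = 2376.
  V_q(n, t) = 1 + 72 + 2376 = 2449.
Step 2: q^n = 7^12 = 13841287201.
Step 3: Hamming bound ⌊q^n / V_q(n,t)⌋ = ⌊13841287201/2449⌋ = 5651811.
Step 4: Compare |C| = 4647796 to 5651811: satisfied.
The claimed |C| lies below the Hamming bound.


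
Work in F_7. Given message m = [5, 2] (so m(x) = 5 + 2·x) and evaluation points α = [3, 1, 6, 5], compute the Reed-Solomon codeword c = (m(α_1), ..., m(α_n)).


c = [4, 0, 3, 1]

Message polynomial: m(x) = 5 + 2·x (mod 7).
For each evaluation point α_i, compute m(α_i) mod 7:
  α_1 = 3: Horner steps 2 → 4, so m(3) = 4.
  α_2 = 1: Horner steps 2 → 0, so m(1) = 0.
  α_3 = 6: Horner steps 2 → 3, so m(6) = 3.
  α_4 = 5: Horner steps 2 → 1, so m(5) = 1.
Codeword c = [4, 0, 3, 1] ∈ F_7^4.


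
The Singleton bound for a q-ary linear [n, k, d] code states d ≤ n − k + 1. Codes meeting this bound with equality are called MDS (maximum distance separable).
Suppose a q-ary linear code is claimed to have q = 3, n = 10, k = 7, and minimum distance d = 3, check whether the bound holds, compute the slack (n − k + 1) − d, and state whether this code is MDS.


Singleton RHS = n − k + 1 = 4, slack = 1, bound satisfied, not MDS.

Singleton bound: d ≤ n − k + 1.
Here n = 10, k = 7, so n − k + 1 = 4.
Given d = 3, check d ≤ 4: YES.
Slack = (n − k + 1) − d = 1.
The code is NOT MDS (slack = 1 > 0).
Description: the claimed parameters are [10, 7, 3]_3; such a code would be non-MDS.


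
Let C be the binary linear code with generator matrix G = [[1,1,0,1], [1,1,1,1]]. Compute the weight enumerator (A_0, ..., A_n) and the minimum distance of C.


Weight distribution: A_0 = 1, A_1 = 1, A_3 = 1, A_4 = 1. Minimum distance d = 1.

Enumerate all 2^2 = 4 messages m ∈ F_2^2.
For each, compute codeword c = mG in F_2^4, then tally its weight.
  m = 00 → c = 0000, weight = 0.
  m = 10 → c = 1101, weight = 3.
  m = 01 → c = 1111, weight = 4.
  m = 11 → c = 0010, weight = 1.
Tally weights:
  weight 0: 1 codewords.
  weight 1: 1 codewords.
  weight 3: 1 codewords.
  weight 4: 1 codewords.
Minimum distance d = smallest w > 0 with A_w > 0 = 1.
Sanity: Σ A_w = 4 = 2^2 = 4 ✓.


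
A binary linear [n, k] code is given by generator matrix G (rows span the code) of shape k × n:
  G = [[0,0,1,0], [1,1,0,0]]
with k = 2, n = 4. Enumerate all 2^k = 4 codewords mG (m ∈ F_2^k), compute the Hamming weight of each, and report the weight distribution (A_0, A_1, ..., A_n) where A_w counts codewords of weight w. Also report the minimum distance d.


Weight distribution: A_0 = 1, A_1 = 1, A_2 = 1, A_3 = 1. Minimum distance d = 1.

Enumerate all 2^2 = 4 messages m ∈ F_2^2.
For each, compute codeword c = mG in F_2^4, then tally its weight.
  m = 00 → c = 0000, weight = 0.
  m = 10 → c = 0010, weight = 1.
  m = 01 → c = 1100, weight = 2.
  m = 11 → c = 1110, weight = 3.
Tally weights:
  weight 0: 1 codewords.
  weight 1: 1 codewords.
  weight 2: 1 codewords.
  weight 3: 1 codewords.
Minimum distance d = smallest w > 0 with A_w > 0 = 1.
Sanity: Σ A_w = 4 = 2^2 = 4 ✓.


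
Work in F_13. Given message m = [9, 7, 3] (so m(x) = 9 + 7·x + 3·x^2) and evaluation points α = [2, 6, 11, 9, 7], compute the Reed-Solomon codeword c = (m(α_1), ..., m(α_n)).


c = [9, 3, 7, 3, 10]

Message polynomial: m(x) = 9 + 7·x + 3·x^2 (mod 13).
For each evaluation point α_i, compute m(α_i) mod 13:
  α_1 = 2: Horner steps 3 → 0 → 9, so m(2) = 9.
  α_2 = 6: Horner steps 3 → 12 → 3, so m(6) = 3.
  α_3 = 11: Horner steps 3 → 1 → 7, so m(11) = 7.
  α_4 = 9: Horner steps 3 → 8 → 3, so m(9) = 3.
  α_5 = 7: Horner steps 3 → 2 → 10, so m(7) = 10.
Codeword c = [9, 3, 7, 3, 10] ∈ F_13^5.


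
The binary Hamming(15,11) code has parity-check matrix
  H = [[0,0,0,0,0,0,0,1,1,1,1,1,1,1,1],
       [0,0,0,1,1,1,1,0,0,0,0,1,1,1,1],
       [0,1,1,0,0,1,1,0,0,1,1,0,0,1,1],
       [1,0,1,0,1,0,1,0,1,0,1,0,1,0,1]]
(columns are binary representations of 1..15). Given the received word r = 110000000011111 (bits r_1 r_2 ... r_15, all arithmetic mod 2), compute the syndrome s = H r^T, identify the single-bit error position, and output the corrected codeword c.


s = (1, 0, 0, 0)^T, error position = 8, corrected codeword c = 110000010011111

Compute s = H r^T mod 2 one row at a time:
  s_1 = 0 + 0 + 0 + 1 + 1 + 1 + 1 + 1 = 5 ≡ 1 (mod 2).
  s_2 = 0 + 0 + 0 + 0 + 1 + 1 + 1 + 1 = 4 ≡ 0 (mod 2).
  s_3 = 1 + 0 + 0 + 0 + 0 + 1 + 1 + 1 = 4 ≡ 0 (mod 2).
  s_4 = 1 + 0 + 0 + 0 + 0 + 1 + 1 + 1 = 4 ≡ 0 (mod 2).
s = (1, 0, 0, 0)^T — this equals column 8 of H (binary 1000), so error is at position 8.
Correct: flip bit 8 of r = 110000000011111 to get c = 110000010011111.


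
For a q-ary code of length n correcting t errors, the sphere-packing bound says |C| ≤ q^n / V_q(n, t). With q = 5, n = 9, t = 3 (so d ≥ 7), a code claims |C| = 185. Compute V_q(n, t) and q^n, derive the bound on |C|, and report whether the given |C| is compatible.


V_q(n, t) = 5989, q^n = 1953125, Hamming bound = 326, |C| = 185 ≤ bound (satisfied).

Step 1: Compute V_q(n, t) = Σ_{j=0}^3 C(n, j) (q−1)^j.
  j = 0: C(9,0)·(4)^0 = 1·1 = 1.
  j = 1: C(9,1)·(4)^1 = 9·4 = 36.
  j = 2: C(9,2)·(4)^2 = 36·16 = 576.
  j = 3: C(9,3)·(4)^3 = 84·64 = 5376.
  V_q(n, t) = 1 + 36 + 576 + 5376 = 5989.
Step 2: q^n = 5^9 = 1953125.
Step 3: Hamming bound ⌊q^n / V_q(n,t)⌋ = ⌊1953125/5989⌋ = 326.
Step 4: Compare |C| = 185 to 326: satisfied.
The claimed |C| lies below the Hamming bound.


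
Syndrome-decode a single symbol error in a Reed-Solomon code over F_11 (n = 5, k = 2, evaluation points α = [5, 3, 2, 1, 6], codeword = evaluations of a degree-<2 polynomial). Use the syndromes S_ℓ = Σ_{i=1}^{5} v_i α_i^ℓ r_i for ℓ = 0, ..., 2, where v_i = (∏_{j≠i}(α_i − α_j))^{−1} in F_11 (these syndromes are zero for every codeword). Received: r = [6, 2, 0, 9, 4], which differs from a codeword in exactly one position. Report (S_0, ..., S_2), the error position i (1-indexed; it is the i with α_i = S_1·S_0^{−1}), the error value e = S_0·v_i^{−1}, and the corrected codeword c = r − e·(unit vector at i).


S = (8, 4, 2), error at position 5, error magnitude e = 7, c = [6, 2, 0, 9, 8].

Step 1: column multipliers v_i = (∏_{j≠i}(α_i − α_j))^{−1} mod 11.
  i = 1 (α = 5): (5−3)(5−2)(5−1)(5−6) = 2·3·4·(−1) = −24 ≡ 9, so v_1 = 9^{−1} = 5 (mod 11).
  i = 2 (α = 3): (3−5)(3−2)(3−1)(3−6) = (−2)·1·2·(−3) = 12 ≡ 1, so v_2 = 1^{−1} = 1 (mod 11).
  i = 3 (α = 2): (2−5)(2−3)(2−1)(2−6) = (−3)·(−1)·1·(−4) = −12 ≡ 10, so v_3 = 10^{−1} = 10 (mod 11).
  i = 4 (α = 1): (1−5)(1−3)(1−2)(1−6) = (−4)·(−2)·(−1)·(−5) = 40 ≡ 7, so v_4 = 7^{−1} = 8 (mod 11).
  i = 5 (α = 6): (6−5)(6−3)(6−2)(6−1) = 1·3·4·5 = 60 ≡ 5, so v_5 = 5^{−1} = 9 (mod 11).
  v = [5, 1, 10, 8, 9].
Step 2: syndromes of r = [6, 2, 0, 9, 4] (all sums mod 11).
  S_0 = Σ v_i r_i = 5·6 + 1·2 + 10·0 + 8·9 + 9·4 = 140 ≡ 8.
  S_1 = Σ v_i α_i r_i = 5·5·6 + 1·3·2 + 10·2·0 + 8·1·9 + 9·6·4 = 444 ≡ 4.
  α_i^2 mod 11 = [3, 9, 4, 1, 3].
  S_2 = Σ v_i α_i^2 r_i = 5·3·6 + 1·9·2 + 10·4·0 + 8·1·9 + 9·3·4 = 288 ≡ 2.
  S = (8, 4, 2) ≠ 0, so r is not a codeword (an error is present).
Step 3: locate the error. For a single error e at position i, S_ℓ = v_i·e·α_i^ℓ, so α_err = S_1/S_0.
  S_0^{−1} = 8^{−1} = 7 (mod 11), so α_err = 4·7 = 28 ≡ 6 = α_5. Error position i = 5.
  Consistency check: S_2/S_1 = 2·3 = 6 ≡ 6 = α_err ✓ (single-error assumption holds).
Step 4: error magnitude e = S_0/v_5 = S_0·∏_{j≠5}(α_5 − α_j) = 8·5 = 40 ≡ 7 (mod 11).
Step 5: correct position 5: c_5 = r_5 − e = 4 − 7 ≡ 8 (mod 11). Hence c = [6, 2, 0, 9, 8].
  Check: interpolating c through the α_i gives m(x) = 7 + 2·x (degree < 2) with m(α_i) = c_i for every i, so c is indeed a codeword.


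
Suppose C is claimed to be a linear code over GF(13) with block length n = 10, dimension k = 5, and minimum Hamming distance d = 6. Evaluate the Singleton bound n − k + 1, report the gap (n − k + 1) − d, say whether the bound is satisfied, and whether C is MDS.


Singleton RHS = n − k + 1 = 6, slack = 0, bound satisfied, MDS.

Singleton bound: d ≤ n − k + 1.
Here n = 10, k = 5, so n − k + 1 = 6.
Given d = 6, check d ≤ 6: YES.
Slack = (n − k + 1) − d = 0.
The code is MDS (slack = 0).
Description: the claimed parameters are [10, 5, 6]_13; such a code would be MDS (meets Singleton bound).


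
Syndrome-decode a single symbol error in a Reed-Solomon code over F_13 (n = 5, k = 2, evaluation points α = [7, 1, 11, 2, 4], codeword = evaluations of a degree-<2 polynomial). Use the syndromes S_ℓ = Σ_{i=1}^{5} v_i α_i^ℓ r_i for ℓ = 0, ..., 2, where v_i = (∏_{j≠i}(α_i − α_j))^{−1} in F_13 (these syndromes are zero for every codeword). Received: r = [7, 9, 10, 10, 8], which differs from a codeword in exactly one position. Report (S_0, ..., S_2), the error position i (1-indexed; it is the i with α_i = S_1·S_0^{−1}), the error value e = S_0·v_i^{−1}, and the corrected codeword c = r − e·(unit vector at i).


S = (10, 7, 1), error at position 4, error magnitude e = 10, c = [7, 9, 10, 0, 8].

Step 1: column multipliers v_i = (∏_{j≠i}(α_i − α_j))^{−1} mod 13.
  i = 1 (α = 7): (7−1)(7−11)(7−2)(7−4) = 6·(−4)·5·3 = −360 ≡ 4, so v_1 = 4^{−1} = 10 (mod 13).
  i = 2 (α = 1): (1−7)(1−11)(1−2)(1−4) = (−6)·(−10)·(−1)·(−3) = 180 ≡ 11, so v_2 = 11^{−1} = 6 (mod 13).
  i = 3 (α = 11): (11−7)(11−1)(11−2)(11−4) = 4·10·9·7 = 2520 ≡ 11, so v_3 = 11^{−1} = 6 (mod 13).
  i = 4 (α = 2): (2−7)(2−1)(2−11)(2−4) = (−5)·1·(−9)·(−2) = −90 ≡ 1, so v_4 = 1^{−1} = 1 (mod 13).
  i = 5 (α = 4): (4−7)(4−1)(4−11)(4−2) = (−3)·3·(−7)·2 = 126 ≡ 9, so v_5 = 9^{−1} = 3 (mod 13).
  v = [10, 6, 6, 1, 3].
Step 2: syndromes of r = [7, 9, 10, 10, 8] (all sums mod 13).
  S_0 = Σ v_i r_i = 10·7 + 6·9 + 6·10 + 1·10 + 3·8 = 218 ≡ 10.
  S_1 = Σ v_i α_i r_i = 10·7·7 + 6·1·9 + 6·11·10 + 1·2·10 + 3·4·8 = 1320 ≡ 7.
  α_i^2 mod 13 = [10, 1, 4, 4, 3].
  S_2 = Σ v_i α_i^2 r_i = 10·10·7 + 6·1·9 + 6·4·10 + 1·4·10 + 3·3·8 = 1106 ≡ 1.
  S = (10, 7, 1) ≠ 0, so r is not a codeword (an error is present).
Step 3: locate the error. For a single error e at position i, S_ℓ = v_i·e·α_i^ℓ, so α_err = S_1/S_0.
  S_0^{−1} = 10^{−1} = 4 (mod 13), so α_err = 7·4 = 28 ≡ 2 = α_4. Error position i = 4.
  Consistency check: S_2/S_1 = 1·2 = 2 ≡ 2 = α_err ✓ (single-error assumption holds).
Step 4: error magnitude e = S_0/v_4 = S_0·∏_{j≠4}(α_4 − α_j) = 10·1 = 10 ≡ 10 (mod 13).
Step 5: correct position 4: c_4 = r_4 − e = 10 − 10 ≡ 0 (mod 13). Hence c = [7, 9, 10, 0, 8].
  Check: interpolating c through the α_i gives m(x) = 5 + 4·x (degree < 2) with m(α_i) = c_i for every i, so c is indeed a codeword.


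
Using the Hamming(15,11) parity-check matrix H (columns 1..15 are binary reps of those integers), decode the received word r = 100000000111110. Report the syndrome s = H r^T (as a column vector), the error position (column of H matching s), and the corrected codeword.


s = (1, 1, 1, 1)^T, error position = 15, corrected codeword c = 100000000111111

Compute s = H r^T mod 2 one row at a time:
  s_1 = 0 + 0 + 1 + 1 + 1 + 1 + 1 + 0 = 5 ≡ 1 (mod 2).
  s_2 = 0 + 0 + 0 + 0 + 1 + 1 + 1 + 0 = 3 ≡ 1 (mod 2).
  s_3 = 0 + 0 + 0 + 0 + 1 + 1 + 1 + 0 = 3 ≡ 1 (mod 2).
  s_4 = 1 + 0 + 0 + 0 + 0 + 1 + 1 + 0 = 3 ≡ 1 (mod 2).
s = (1, 1, 1, 1)^T — this equals column 15 of H (binary 1111), so error is at position 15.
Correct: flip bit 15 of r = 100000000111110 to get c = 100000000111111.


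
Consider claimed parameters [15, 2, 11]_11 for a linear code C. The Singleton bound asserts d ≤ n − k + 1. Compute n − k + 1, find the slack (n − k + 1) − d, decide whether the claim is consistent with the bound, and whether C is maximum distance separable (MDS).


Singleton RHS = n − k + 1 = 14, slack = 3, bound satisfied, not MDS.

Singleton bound: d ≤ n − k + 1.
Here n = 15, k = 2, so n − k + 1 = 14.
Given d = 11, check d ≤ 14: YES.
Slack = (n − k + 1) − d = 3.
The code is NOT MDS (slack = 3 > 0).
Description: the claimed parameters are [15, 2, 11]_11; such a code would be non-MDS.


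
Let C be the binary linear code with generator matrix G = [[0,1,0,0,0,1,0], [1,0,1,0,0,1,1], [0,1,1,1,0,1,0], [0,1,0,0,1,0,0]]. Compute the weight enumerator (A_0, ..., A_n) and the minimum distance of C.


Weight distribution: A_0 = 1, A_2 = 4, A_4 = 9, A_6 = 2. Minimum distance d = 2.

Enumerate all 2^4 = 16 messages m ∈ F_2^4.
For each, compute codeword c = mG in F_2^7, then tally its weight.
  m = 0000 → c = 0000000, weight = 0.
  m = 1000 → c = 0100010, weight = 2.
  m = 0100 → c = 1010011, weight = 4.
  m = 1100 → c = 1110001, weight = 4.
  m = 0010 → c = 0111010, weight = 4.
  m = 1010 → c = 0011000, weight = 2.
  m = 0110 → c = 1101001, weight = 4.
  m = 1110 → c = 1001011, weight = 4.
  m = 0001 → c = 0100100, weight = 2.
  m = 1001 → c = 0000110, weight = 2.
  m = 0101 → c = 1110111, weight = 6.
  m = 1101 → c = 1010101, weight = 4.
  m = 0011 → c = 0011110, weight = 4.
  m = 1011 → c = 0111100, weight = 4.
  m = 0111 → c = 1001101, weight = 4.
  m = 1111 → c = 1101111, weight = 6.
Tally weights:
  weight 0: 1 codewords.
  weight 2: 4 codewords.
  weight 4: 9 codewords.
  weight 6: 2 codewords.
Minimum distance d = smallest w > 0 with A_w > 0 = 2.
Sanity: Σ A_w = 16 = 2^4 = 16 ✓.


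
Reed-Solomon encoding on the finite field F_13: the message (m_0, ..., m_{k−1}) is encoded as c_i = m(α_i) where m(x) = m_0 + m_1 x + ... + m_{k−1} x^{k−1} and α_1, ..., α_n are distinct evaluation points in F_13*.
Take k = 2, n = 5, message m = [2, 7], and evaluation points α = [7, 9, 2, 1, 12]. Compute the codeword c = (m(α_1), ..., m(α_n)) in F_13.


c = [12, 0, 3, 9, 8]

Message polynomial: m(x) = 2 + 7·x (mod 13).
For each evaluation point α_i, compute m(α_i) mod 13:
  α_1 = 7: Horner steps 7 → 12, so m(7) = 12.
  α_2 = 9: Horner steps 7 → 0, so m(9) = 0.
  α_3 = 2: Horner steps 7 → 3, so m(2) = 3.
  α_4 = 1: Horner steps 7 → 9, so m(1) = 9.
  α_5 = 12: Horner steps 7 → 8, so m(12) = 8.
Codeword c = [12, 0, 3, 9, 8] ∈ F_13^5.


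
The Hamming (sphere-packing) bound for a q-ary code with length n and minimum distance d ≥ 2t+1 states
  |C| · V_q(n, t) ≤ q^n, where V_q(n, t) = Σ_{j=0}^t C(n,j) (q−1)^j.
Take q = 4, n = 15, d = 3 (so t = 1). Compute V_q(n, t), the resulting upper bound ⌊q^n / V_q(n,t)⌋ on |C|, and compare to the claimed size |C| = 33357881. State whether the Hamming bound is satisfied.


V_q(n, t) = 46, q^n = 1073741824, Hamming bound = 23342213, |C| = 33357881 > bound (violated).

Step 1: Compute V_q(n, t) = Σ_{j=0}^1 C(n, j) (q−1)^j.
  j = 0: C(15,0)·(3)^0 = 1·1 = 1.
  j = 1: C(15,1)·(3)^1 = 15·3 = 45.
  V_q(n, t) = 1 + 45 = 46.
Step 2: q^n = 4^15 = 1073741824.
Step 3: Hamming bound ⌊q^n / V_q(n,t)⌋ = ⌊1073741824/46⌋ = 23342213.
Step 4: Compare |C| = 33357881 to 23342213: violated.
The claimed |C| lies above the Hamming bound, so no 4-ary code of length 15 with d ≥ 3 can have 33357881 codewords.


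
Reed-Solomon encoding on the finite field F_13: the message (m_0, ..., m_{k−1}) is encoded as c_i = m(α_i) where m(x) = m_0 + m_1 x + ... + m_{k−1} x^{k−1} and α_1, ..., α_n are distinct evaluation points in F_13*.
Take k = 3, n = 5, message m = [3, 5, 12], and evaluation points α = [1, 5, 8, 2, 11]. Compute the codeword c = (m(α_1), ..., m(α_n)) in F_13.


c = [7, 3, 5, 9, 2]

Message polynomial: m(x) = 3 + 5·x + 12·x^2 (mod 13).
For each evaluation point α_i, compute m(α_i) mod 13:
  α_1 = 1: Horner steps 12 → 4 → 7, so m(1) = 7.
  α_2 = 5: Horner steps 12 → 0 → 3, so m(5) = 3.
  α_3 = 8: Horner steps 12 → 10 → 5, so m(8) = 5.
  α_4 = 2: Horner steps 12 → 3 → 9, so m(2) = 9.
  α_5 = 11: Horner steps 12 → 7 → 2, so m(11) = 2.
Codeword c = [7, 3, 5, 9, 2] ∈ F_13^5.


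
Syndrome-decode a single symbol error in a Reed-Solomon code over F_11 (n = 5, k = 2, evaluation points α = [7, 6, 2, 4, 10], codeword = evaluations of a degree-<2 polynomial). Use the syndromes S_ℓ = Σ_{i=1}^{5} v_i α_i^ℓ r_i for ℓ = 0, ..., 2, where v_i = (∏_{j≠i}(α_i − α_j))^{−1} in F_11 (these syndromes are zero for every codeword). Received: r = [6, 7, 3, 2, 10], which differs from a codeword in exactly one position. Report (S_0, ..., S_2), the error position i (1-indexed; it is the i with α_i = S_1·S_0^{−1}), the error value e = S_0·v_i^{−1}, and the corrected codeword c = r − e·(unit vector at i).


S = (5, 8, 4), error at position 2, error magnitude e = 6, c = [6, 1, 3, 2, 10].

Step 1: column multipliers v_i = (∏_{j≠i}(α_i − α_j))^{−1} mod 11.
  i = 1 (α = 7): (7−6)(7−2)(7−4)(7−10) = 1·5·3·(−3) = −45 ≡ 10, so v_1 = 10^{−1} = 10 (mod 11).
  i = 2 (α = 6): (6−7)(6−2)(6−4)(6−10) = (−1)·4·2·(−4) = 32 ≡ 10, so v_2 = 10^{−1} = 10 (mod 11).
  i = 3 (α = 2): (2−7)(2−6)(2−4)(2−10) = (−5)·(−4)·(−2)·(−8) = 320 ≡ 1, so v_3 = 1^{−1} = 1 (mod 11).
  i = 4 (α = 4): (4−7)(4−6)(4−2)(4−10) = (−3)·(−2)·2·(−6) = −72 ≡ 5, so v_4 = 5^{−1} = 9 (mod 11).
  i = 5 (α = 10): (10−7)(10−6)(10−2)(10−4) = 3·4·8·6 = 576 ≡ 4, so v_5 = 4^{−1} = 3 (mod 11).
  v = [10, 10, 1, 9, 3].
Step 2: syndromes of r = [6, 7, 3, 2, 10] (all sums mod 11).
  S_0 = Σ v_i r_i = 10·6 + 10·7 + 1·3 + 9·2 + 3·10 = 181 ≡ 5.
  S_1 = Σ v_i α_i r_i = 10·7·6 + 10·6·7 + 1·2·3 + 9·4·2 + 3·10·10 = 1218 ≡ 8.
  α_i^2 mod 11 = [5, 3, 4, 5, 1].
  S_2 = Σ v_i α_i^2 r_i = 10·5·6 + 10·3·7 + 1·4·3 + 9·5·2 + 3·1·10 = 642 ≡ 4.
  S = (5, 8, 4) ≠ 0, so r is not a codeword (an error is present).
Step 3: locate the error. For a single error e at position i, S_ℓ = v_i·e·α_i^ℓ, so α_err = S_1/S_0.
  S_0^{−1} = 5^{−1} = 9 (mod 11), so α_err = 8·9 = 72 ≡ 6 = α_2. Error position i = 2.
  Consistency check: S_2/S_1 = 4·7 = 28 ≡ 6 = α_err ✓ (single-error assumption holds).
Step 4: error magnitude e = S_0/v_2 = S_0·∏_{j≠2}(α_2 − α_j) = 5·10 = 50 ≡ 6 (mod 11).
Step 5: correct position 2: c_2 = r_2 − e = 7 − 6 ≡ 1 (mod 11). Hence c = [6, 1, 3, 2, 10].
  Check: interpolating c through the α_i gives m(x) = 4 + 5·x (degree < 2) with m(α_i) = c_i for every i, so c is indeed a codeword.


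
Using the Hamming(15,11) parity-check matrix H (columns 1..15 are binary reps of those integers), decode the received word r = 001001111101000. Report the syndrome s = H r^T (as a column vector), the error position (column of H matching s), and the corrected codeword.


s = (0, 1, 0, 1)^T, error position = 5, corrected codeword c = 001011111101000

Compute s = H r^T mod 2 one row at a time:
  s_1 = 1 + 1 + 1 + 0 + 1 + 0 + 0 + 0 = 4 ≡ 0 (mod 2).
  s_2 = 0 + 0 + 1 + 1 + 1 + 0 + 0 + 0 = 3 ≡ 1 (mod 2).
  s_3 = 0 + 1 + 1 + 1 + 1 + 0 + 0 + 0 = 4 ≡ 0 (mod 2).
  s_4 = 0 + 1 + 0 + 1 + 1 + 0 + 0 + 0 = 3 ≡ 1 (mod 2).
s = (0, 1, 0, 1)^T — this equals column 5 of H (binary 0101), so error is at position 5.
Correct: flip bit 5 of r = 001001111101000 to get c = 001011111101000.


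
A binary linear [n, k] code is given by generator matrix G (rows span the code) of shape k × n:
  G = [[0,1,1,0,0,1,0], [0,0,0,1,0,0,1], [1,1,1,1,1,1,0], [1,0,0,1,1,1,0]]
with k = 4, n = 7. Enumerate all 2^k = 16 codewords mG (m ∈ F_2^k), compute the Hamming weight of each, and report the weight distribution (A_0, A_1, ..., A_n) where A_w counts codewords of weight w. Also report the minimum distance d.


Weight distribution: A_0 = 1, A_1 = 1, A_2 = 2, A_3 = 4, A_4 = 3, A_5 = 3, A_6 = 2. Minimum distance d = 1.

Enumerate all 2^4 = 16 messages m ∈ F_2^4.
For each, compute codeword c = mG in F_2^7, then tally its weight.
  m = 0000 → c = 0000000, weight = 0.
  m = 1000 → c = 0110010, weight = 3.
  m = 0100 → c = 0001001, weight = 2.
  m = 1100 → c = 0111011, weight = 5.
  m = 0010 → c = 1111110, weight = 6.
  m = 1010 → c = 1001100, weight = 3.
  m = 0110 → c = 1110111, weight = 6.
  m = 1110 → c = 1000101, weight = 3.
  m = 0001 → c = 1001110, weight = 4.
  m = 1001 → c = 1111100, weight = 5.
  m = 0101 → c = 1000111, weight = 4.
  m = 1101 → c = 1110101, weight = 5.
  m = 0011 → c = 0110000, weight = 2.
  m = 1011 → c = 0000010, weight = 1.
  m = 0111 → c = 0111001, weight = 4.
  m = 1111 → c = 0001011, weight = 3.
Tally weights:
  weight 0: 1 codewords.
  weight 1: 1 codewords.
  weight 2: 2 codewords.
  weight 3: 4 codewords.
  weight 4: 3 codewords.
  weight 5: 3 codewords.
  weight 6: 2 codewords.
Minimum distance d = smallest w > 0 with A_w > 0 = 1.
Sanity: Σ A_w = 16 = 2^4 = 16 ✓.


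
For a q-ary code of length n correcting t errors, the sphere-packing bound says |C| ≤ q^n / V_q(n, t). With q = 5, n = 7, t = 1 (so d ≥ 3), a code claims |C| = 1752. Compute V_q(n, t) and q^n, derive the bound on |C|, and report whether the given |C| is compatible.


V_q(n, t) = 29, q^n = 78125, Hamming bound = 2693, |C| = 1752 ≤ bound (satisfied).

Step 1: Compute V_q(n, t) = Σ_{j=0}^1 C(n, j) (q−1)^j.
  j = 0: C(7,0)·(4)^0 = 1·1 = 1.
  j = 1: C(7,1)·(4)^1 = 7·4 = 28.
  V_q(n, t) = 1 + 28 = 29.
Step 2: q^n = 5^7 = 78125.
Step 3: Hamming bound ⌊q^n / V_q(n,t)⌋ = ⌊78125/29⌋ = 2693.
Step 4: Compare |C| = 1752 to 2693: satisfied.
The claimed |C| lies below the Hamming bound.


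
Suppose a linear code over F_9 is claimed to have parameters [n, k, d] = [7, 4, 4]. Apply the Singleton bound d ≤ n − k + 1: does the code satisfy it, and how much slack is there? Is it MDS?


Singleton RHS = n − k + 1 = 4, slack = 0, bound satisfied, MDS.

Singleton bound: d ≤ n − k + 1.
Here n = 7, k = 4, so n − k + 1 = 4.
Given d = 4, check d ≤ 4: YES.
Slack = (n − k + 1) − d = 0.
The code is MDS (slack = 0).
Description: the claimed parameters are [7, 4, 4]_9; such a code would be MDS (meets Singleton bound).


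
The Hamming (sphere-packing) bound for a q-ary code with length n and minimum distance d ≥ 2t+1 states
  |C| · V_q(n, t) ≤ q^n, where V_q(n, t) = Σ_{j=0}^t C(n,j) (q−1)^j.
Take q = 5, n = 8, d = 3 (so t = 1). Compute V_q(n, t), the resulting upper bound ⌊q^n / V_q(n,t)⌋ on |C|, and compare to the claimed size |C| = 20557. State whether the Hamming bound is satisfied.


V_q(n, t) = 33, q^n = 390625, Hamming bound = 11837, |C| = 20557 > bound (violated).

Step 1: Compute V_q(n, t) = Σ_{j=0}^1 C(n, j) (q−1)^j.
  j = 0: C(8,0)·(4)^0 = 1·1 = 1.
  j = 1: C(8,1)·(4)^1 = 8·4 = 32.
  V_q(n, t) = 1 + 32 = 33.
Step 2: q^n = 5^8 = 390625.
Step 3: Hamming bound ⌊q^n / V_q(n,t)⌋ = ⌊390625/33⌋ = 11837.
Step 4: Compare |C| = 20557 to 11837: violated.
The claimed |C| lies above the Hamming bound, so no 5-ary code of length 8 with d ≥ 3 can have 20557 codewords.


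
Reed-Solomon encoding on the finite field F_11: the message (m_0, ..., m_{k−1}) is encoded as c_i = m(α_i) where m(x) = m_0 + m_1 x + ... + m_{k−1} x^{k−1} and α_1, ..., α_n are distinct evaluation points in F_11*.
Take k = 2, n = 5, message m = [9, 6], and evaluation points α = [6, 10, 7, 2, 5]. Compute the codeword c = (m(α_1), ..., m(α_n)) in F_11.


c = [1, 3, 7, 10, 6]

Message polynomial: m(x) = 9 + 6·x (mod 11).
For each evaluation point α_i, compute m(α_i) mod 11:
  α_1 = 6: Horner steps 6 → 1, so m(6) = 1.
  α_2 = 10: Horner steps 6 → 3, so m(10) = 3.
  α_3 = 7: Horner steps 6 → 7, so m(7) = 7.
  α_4 = 2: Horner steps 6 → 10, so m(2) = 10.
  α_5 = 5: Horner steps 6 → 6, so m(5) = 6.
Codeword c = [1, 3, 7, 10, 6] ∈ F_11^5.


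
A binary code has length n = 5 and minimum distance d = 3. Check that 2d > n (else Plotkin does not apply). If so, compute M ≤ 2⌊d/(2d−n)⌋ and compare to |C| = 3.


Plotkin bound M ≤ 6; given |C| = 3 ≤ bound (satisfied).

Check applicability: 2d = 6, n = 5.
2d − n = 1 > 0, so Plotkin applies.
Compute d/(2d−n) = 3/1 ≈ 3.0000.
⌊d/(2d−n)⌋ = 3.
Plotkin bound: M ≤ 2·3 = 6.
Given |C| = 3, check: satisfied.
This |C| is below the Plotkin bound.


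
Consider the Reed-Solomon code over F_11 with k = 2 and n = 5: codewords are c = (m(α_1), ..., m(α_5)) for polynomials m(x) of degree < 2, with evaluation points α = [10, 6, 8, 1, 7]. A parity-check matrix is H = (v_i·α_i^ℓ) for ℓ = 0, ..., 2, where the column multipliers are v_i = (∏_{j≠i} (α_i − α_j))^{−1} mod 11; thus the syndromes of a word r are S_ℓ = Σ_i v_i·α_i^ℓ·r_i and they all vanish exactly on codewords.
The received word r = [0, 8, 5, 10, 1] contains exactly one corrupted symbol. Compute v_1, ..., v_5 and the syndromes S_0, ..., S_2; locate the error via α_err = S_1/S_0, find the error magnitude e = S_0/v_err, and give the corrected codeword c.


S = (6, 5, 6), error at position 1, error magnitude e = 9, c = [2, 8, 5, 10, 1].

Step 1: column multipliers v_i = (∏_{j≠i}(α_i − α_j))^{−1} mod 11.
  i = 1 (α = 10): (10−6)(10−8)(10−1)(10−7) = 4·2·9·3 = 216 ≡ 7, so v_1 = 7^{−1} = 8 (mod 11).
  i = 2 (α = 6): (6−10)(6−8)(6−1)(6−7) = (−4)·(−2)·5·(−1) = −40 ≡ 4, so v_2 = 4^{−1} = 3 (mod 11).
  i = 3 (α = 8): (8−10)(8−6)(8−1)(8−7) = (−2)·2·7·1 = −28 ≡ 5, so v_3 = 5^{−1} = 9 (mod 11).
  i = 4 (α = 1): (1−10)(1−6)(1−8)(1−7) = (−9)·(−5)·(−7)·(−6) = 1890 ≡ 9, so v_4 = 9^{−1} = 5 (mod 11).
  i = 5 (α = 7): (7−10)(7−6)(7−8)(7−1) = (−3)·1·(−1)·6 = 18 ≡ 7, so v_5 = 7^{−1} = 8 (mod 11).
  v = [8, 3, 9, 5, 8].
Step 2: syndromes of r = [0, 8, 5, 10, 1] (all sums mod 11).
  S_0 = Σ v_i r_i = 8·0 + 3·8 + 9·5 + 5·10 + 8·1 = 127 ≡ 6.
  S_1 = Σ v_i α_i r_i = 8·10·0 + 3·6·8 + 9·8·5 + 5·1·10 + 8·7·1 = 610 ≡ 5.
  α_i^2 mod 11 = [1, 3, 9, 1, 5].
  S_2 = Σ v_i α_i^2 r_i = 8·1·0 + 3·3·8 + 9·9·5 + 5·1·10 + 8·5·1 = 567 ≡ 6.
  S = (6, 5, 6) ≠ 0, so r is not a codeword (an error is present).
Step 3: locate the error. For a single error e at position i, S_ℓ = v_i·e·α_i^ℓ, so α_err = S_1/S_0.
  S_0^{−1} = 6^{−1} = 2 (mod 11), so α_err = 5·2 = 10 ≡ 10 = α_1. Error position i = 1.
  Consistency check: S_2/S_1 = 6·9 = 54 ≡ 10 = α_err ✓ (single-error assumption holds).
Step 4: error magnitude e = S_0/v_1 = S_0·∏_{j≠1}(α_1 − α_j) = 6·7 = 42 ≡ 9 (mod 11).
Step 5: correct position 1: c_1 = r_1 − e = 0 − 9 ≡ 2 (mod 11). Hence c = [2, 8, 5, 10, 1].
  Check: interpolating c through the α_i gives m(x) = 6 + 4·x (degree < 2) with m(α_i) = c_i for every i, so c is indeed a codeword.


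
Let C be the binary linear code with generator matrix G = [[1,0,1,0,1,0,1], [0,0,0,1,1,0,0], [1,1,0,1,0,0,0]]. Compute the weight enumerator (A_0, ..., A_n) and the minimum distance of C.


Weight distribution: A_0 = 1, A_2 = 1, A_3 = 3, A_4 = 2, A_5 = 1. Minimum distance d = 2.

Enumerate all 2^3 = 8 messages m ∈ F_2^3.
For each, compute codeword c = mG in F_2^7, then tally its weight.
  m = 000 → c = 0000000, weight = 0.
  m = 100 → c = 1010101, weight = 4.
  m = 010 → c = 0001100, weight = 2.
  m = 110 → c = 1011001, weight = 4.
  m = 001 → c = 1101000, weight = 3.
  m = 101 → c = 0111101, weight = 5.
  m = 011 → c = 1100100, weight = 3.
  m = 111 → c = 0110001, weight = 3.
Tally weights:
  weight 0: 1 codewords.
  weight 2: 1 codewords.
  weight 3: 3 codewords.
  weight 4: 2 codewords.
  weight 5: 1 codewords.
Minimum distance d = smallest w > 0 with A_w > 0 = 2.
Sanity: Σ A_w = 8 = 2^3 = 8 ✓.


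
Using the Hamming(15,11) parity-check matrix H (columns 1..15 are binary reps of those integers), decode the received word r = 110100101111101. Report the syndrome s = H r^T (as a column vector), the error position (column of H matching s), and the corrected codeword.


s = (0, 1, 1, 0)^T, error position = 6, corrected codeword c = 110101101111101

Compute s = H r^T mod 2 one row at a time:
  s_1 = 0 + 1 + 1 + 1 + 1 + 1 + 0 + 1 = 6 ≡ 0 (mod 2).
  s_2 = 1 + 0 + 0 + 1 + 1 + 1 + 0 + 1 = 5 ≡ 1 (mod 2).
  s_3 = 1 + 0 + 0 + 1 + 1 + 1 + 0 + 1 = 5 ≡ 1 (mod 2).
  s_4 = 1 + 0 + 0 + 1 + 1 + 1 + 1 + 1 = 6 ≡ 0 (mod 2).
s = (0, 1, 1, 0)^T — this equals column 6 of H (binary 0110), so error is at position 6.
Correct: flip bit 6 of r = 110100101111101 to get c = 110101101111101.


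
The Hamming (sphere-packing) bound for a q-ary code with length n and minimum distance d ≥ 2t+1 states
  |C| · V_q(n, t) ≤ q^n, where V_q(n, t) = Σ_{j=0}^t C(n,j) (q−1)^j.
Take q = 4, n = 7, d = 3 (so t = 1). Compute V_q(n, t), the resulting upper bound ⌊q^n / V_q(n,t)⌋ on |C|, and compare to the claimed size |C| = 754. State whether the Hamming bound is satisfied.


V_q(n, t) = 22, q^n = 16384, Hamming bound = 744, |C| = 754 > bound (violated).

Step 1: Compute V_q(n, t) = Σ_{j=0}^1 C(n, j) (q−1)^j.
  j = 0: C(7,0)·(3)^0 = 1·1 = 1.
  j = 1: C(7,1)·(3)^1 = 7·3 = 21.
  V_q(n, t) = 1 + 21 = 22.
Step 2: q^n = 4^7 = 16384.
Step 3: Hamming bound ⌊q^n / V_q(n,t)⌋ = ⌊16384/22⌋ = 744.
Step 4: Compare |C| = 754 to 744: violated.
The claimed |C| lies above the Hamming bound, so no 4-ary code of length 7 with d ≥ 3 can have 754 codewords.


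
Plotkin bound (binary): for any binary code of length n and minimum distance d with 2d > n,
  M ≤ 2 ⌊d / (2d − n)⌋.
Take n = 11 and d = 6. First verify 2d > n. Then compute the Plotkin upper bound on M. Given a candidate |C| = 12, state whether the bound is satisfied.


Plotkin bound M ≤ 12; given |C| = 12 ≤ bound (satisfied).

Check applicability: 2d = 12, n = 11.
2d − n = 1 > 0, so Plotkin applies.
Compute d/(2d−n) = 6/1 ≈ 6.0000.
⌊d/(2d−n)⌋ = 6.
Plotkin bound: M ≤ 2·6 = 12.
Given |C| = 12, check: satisfied.
This |C| is at the Plotkin bound.


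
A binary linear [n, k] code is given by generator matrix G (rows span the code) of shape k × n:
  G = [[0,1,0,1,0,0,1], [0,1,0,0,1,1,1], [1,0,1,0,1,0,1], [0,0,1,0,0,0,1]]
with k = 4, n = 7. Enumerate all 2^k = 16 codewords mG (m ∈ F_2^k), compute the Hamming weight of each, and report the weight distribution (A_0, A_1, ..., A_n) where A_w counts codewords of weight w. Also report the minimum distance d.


Weight distribution: A_0 = 1, A_2 = 2, A_3 = 4, A_4 = 5, A_5 = 4. Minimum distance d = 2.

Enumerate all 2^4 = 16 messages m ∈ F_2^4.
For each, compute codeword c = mG in F_2^7, then tally its weight.
  m = 0000 → c = 0000000, weight = 0.
  m = 1000 → c = 0101001, weight = 3.
  m = 0100 → c = 0100111, weight = 4.
  m = 1100 → c = 0001110, weight = 3.
  m = 0010 → c = 1010101, weight = 4.
  m = 1010 → c = 1111100, weight = 5.
  m = 0110 → c = 1110010, weight = 4.
  m = 1110 → c = 1011011, weight = 5.
  m = 0001 → c = 0010001, weight = 2.
  m = 1001 → c = 0111000, weight = 3.
  m = 0101 → c = 0110110, weight = 4.
  m = 1101 → c = 0011111, weight = 5.
  m = 0011 → c = 1000100, weight = 2.
  m = 1011 → c = 1101101, weight = 5.
  m = 0111 → c = 1100011, weight = 4.
  m = 1111 → c = 1001010, weight = 3.
Tally weights:
  weight 0: 1 codewords.
  weight 2: 2 codewords.
  weight 3: 4 codewords.
  weight 4: 5 codewords.
  weight 5: 4 codewords.
Minimum distance d = smallest w > 0 with A_w > 0 = 2.
Sanity: Σ A_w = 16 = 2^4 = 16 ✓.


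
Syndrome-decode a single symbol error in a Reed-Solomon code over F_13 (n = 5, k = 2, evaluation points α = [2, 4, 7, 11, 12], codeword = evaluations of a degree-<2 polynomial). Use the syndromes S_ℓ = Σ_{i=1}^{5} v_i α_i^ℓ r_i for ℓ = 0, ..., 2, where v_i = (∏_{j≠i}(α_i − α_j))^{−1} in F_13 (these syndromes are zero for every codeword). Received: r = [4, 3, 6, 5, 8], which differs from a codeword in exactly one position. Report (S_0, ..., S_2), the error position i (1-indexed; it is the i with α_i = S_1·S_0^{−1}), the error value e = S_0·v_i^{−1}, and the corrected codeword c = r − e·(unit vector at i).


S = (3, 12, 9), error at position 2, error magnitude e = 6, c = [4, 10, 6, 5, 8].

Step 1: column multipliers v_i = (∏_{j≠i}(α_i − α_j))^{−1} mod 13.
  i = 1 (α = 2): (2−4)(2−7)(2−11)(2−12) = (−2)·(−5)·(−9)·(−10) = 900 ≡ 3, so v_1 = 3^{−1} = 9 (mod 13).
  i = 2 (α = 4): (4−2)(4−7)(4−11)(4−12) = 2·(−3)·(−7)·(−8) = −336 ≡ 2, so v_2 = 2^{−1} = 7 (mod 13).
  i = 3 (α = 7): (7−2)(7−4)(7−11)(7−12) = 5·3·(−4)·(−5) = 300 ≡ 1, so v_3 = 1^{−1} = 1 (mod 13).
  i = 4 (α = 11): (11−2)(11−4)(11−7)(11−12) = 9·7·4·(−1) = −252 ≡ 8, so v_4 = 8^{−1} = 5 (mod 13).
  i = 5 (α = 12): (12−2)(12−4)(12−7)(12−11) = 10·8·5·1 = 400 ≡ 10, so v_5 = 10^{−1} = 4 (mod 13).
  v = [9, 7, 1, 5, 4].
Step 2: syndromes of r = [4, 3, 6, 5, 8] (all sums mod 13).
  S_0 = Σ v_i r_i = 9·4 + 7·3 + 1·6 + 5·5 + 4·8 = 120 ≡ 3.
  S_1 = Σ v_i α_i r_i = 9·2·4 + 7·4·3 + 1·7·6 + 5·11·5 + 4·12·8 = 857 ≡ 12.
  α_i^2 mod 13 = [4, 3, 10, 4, 1].
  S_2 = Σ v_i α_i^2 r_i = 9·4·4 + 7·3·3 + 1·10·6 + 5·4·5 + 4·1·8 = 399 ≡ 9.
  S = (3, 12, 9) ≠ 0, so r is not a codeword (an error is present).
Step 3: locate the error. For a single error e at position i, S_ℓ = v_i·e·α_i^ℓ, so α_err = S_1/S_0.
  S_0^{−1} = 3^{−1} = 9 (mod 13), so α_err = 12·9 = 108 ≡ 4 = α_2. Error position i = 2.
  Consistency check: S_2/S_1 = 9·12 = 108 ≡ 4 = α_err ✓ (single-error assumption holds).
Step 4: error magnitude e = S_0/v_2 = S_0·∏_{j≠2}(α_2 − α_j) = 3·2 = 6 ≡ 6 (mod 13).
Step 5: correct position 2: c_2 = r_2 − e = 3 − 6 ≡ 10 (mod 13). Hence c = [4, 10, 6, 5, 8].
  Check: interpolating c through the α_i gives m(x) = 11 + 3·x (degree < 2) with m(α_i) = c_i for every i, so c is indeed a codeword.


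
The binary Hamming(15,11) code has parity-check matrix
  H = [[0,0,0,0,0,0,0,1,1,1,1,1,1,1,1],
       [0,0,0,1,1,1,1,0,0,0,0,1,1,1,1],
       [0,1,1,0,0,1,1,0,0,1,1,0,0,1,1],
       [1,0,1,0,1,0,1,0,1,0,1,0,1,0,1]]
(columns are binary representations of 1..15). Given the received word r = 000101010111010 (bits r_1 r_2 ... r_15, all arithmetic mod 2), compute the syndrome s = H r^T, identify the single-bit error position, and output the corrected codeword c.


s = (1, 0, 0, 1)^T, error position = 9, corrected codeword c = 000101011111010

Compute s = H r^T mod 2 one row at a time:
  s_1 = 1 + 0 + 1 + 1 + 1 + 0 + 1 + 0 = 5 ≡ 1 (mod 2).
  s_2 = 1 + 0 + 1 + 0 + 1 + 0 + 1 + 0 = 4 ≡ 0 (mod 2).
  s_3 = 0 + 0 + 1 + 0 + 1 + 1 + 1 + 0 = 4 ≡ 0 (mod 2).
  s_4 = 0 + 0 + 0 + 0 + 0 + 1 + 0 + 0 = 1 ≡ 1 (mod 2).
s = (1, 0, 0, 1)^T — this equals column 9 of H (binary 1001), so error is at position 9.
Correct: flip bit 9 of r = 000101010111010 to get c = 000101011111010.


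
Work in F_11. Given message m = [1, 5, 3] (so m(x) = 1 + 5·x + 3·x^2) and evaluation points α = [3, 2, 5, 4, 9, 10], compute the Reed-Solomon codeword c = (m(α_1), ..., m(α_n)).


c = [10, 1, 2, 3, 3, 10]

Message polynomial: m(x) = 1 + 5·x + 3·x^2 (mod 11).
For each evaluation point α_i, compute m(α_i) mod 11:
  α_1 = 3: Horner steps 3 → 3 → 10, so m(3) = 10.
  α_2 = 2: Horner steps 3 → 0 → 1, so m(2) = 1.
  α_3 = 5: Horner steps 3 → 9 → 2, so m(5) = 2.
  α_4 = 4: Horner steps 3 → 6 → 3, so m(4) = 3.
  α_5 = 9: Horner steps 3 → 10 → 3, so m(9) = 3.
  α_6 = 10: Horner steps 3 → 2 → 10, so m(10) = 10.
Codeword c = [10, 1, 2, 3, 3, 10] ∈ F_11^6.


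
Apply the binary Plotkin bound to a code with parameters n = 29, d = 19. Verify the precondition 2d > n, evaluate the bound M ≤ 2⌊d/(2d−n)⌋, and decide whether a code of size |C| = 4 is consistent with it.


Plotkin bound M ≤ 4; given |C| = 4 ≤ bound (satisfied).

Check applicability: 2d = 38, n = 29.
2d − n = 9 > 0, so Plotkin applies.
Compute d/(2d−n) = 19/9 ≈ 2.1111.
⌊d/(2d−n)⌋ = 2.
Plotkin bound: M ≤ 2·2 = 4.
Given |C| = 4, check: satisfied.
This |C| is at the Plotkin bound.


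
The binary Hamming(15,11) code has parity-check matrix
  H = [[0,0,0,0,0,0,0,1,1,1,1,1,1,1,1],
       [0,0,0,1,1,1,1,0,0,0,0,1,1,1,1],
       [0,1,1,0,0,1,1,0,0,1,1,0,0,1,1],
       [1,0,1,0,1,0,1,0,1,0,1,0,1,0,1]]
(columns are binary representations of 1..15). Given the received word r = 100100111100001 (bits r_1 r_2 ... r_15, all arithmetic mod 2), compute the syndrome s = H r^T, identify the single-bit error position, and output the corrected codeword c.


s = (0, 1, 1, 0)^T, error position = 6, corrected codeword c = 100101111100001

Compute s = H r^T mod 2 one row at a time:
  s_1 = 1 + 1 + 1 + 0 + 0 + 0 + 0 + 1 = 4 ≡ 0 (mod 2).
  s_2 = 1 + 0 + 0 + 1 + 0 + 0 + 0 + 1 = 3 ≡ 1 (mod 2).
  s_3 = 0 + 0 + 0 + 1 + 1 + 0 + 0 + 1 = 3 ≡ 1 (mod 2).
  s_4 = 1 + 0 + 0 + 1 + 1 + 0 + 0 + 1 = 4 ≡ 0 (mod 2).
s = (0, 1, 1, 0)^T — this equals column 6 of H (binary 0110), so error is at position 6.
Correct: flip bit 6 of r = 100100111100001 to get c = 100101111100001.


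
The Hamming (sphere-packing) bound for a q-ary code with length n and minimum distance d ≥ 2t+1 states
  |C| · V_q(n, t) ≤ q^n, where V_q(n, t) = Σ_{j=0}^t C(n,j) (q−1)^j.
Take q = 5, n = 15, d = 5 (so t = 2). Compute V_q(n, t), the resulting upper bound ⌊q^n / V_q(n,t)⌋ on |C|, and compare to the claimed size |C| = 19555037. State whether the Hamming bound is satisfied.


V_q(n, t) = 1741, q^n = 30517578125, Hamming bound = 17528764, |C| = 19555037 > bound (violated).

Step 1: Compute V_q(n, t) = Σ_{j=0}^2 C(n, j) (q−1)^j.
  j = 0: C(15,0)·(4)^0 = 1·1 = 1.
  j = 1: C(15,1)·(4)^1 = 15·4 = 60.
  j = 2: C(15,2)·(4)^2 = 105·16 = 1680.
  V_q(n, t) = 1 + 60 + 1680 = 1741.
Step 2: q^n = 5^15 = 30517578125.
Step 3: Hamming bound ⌊q^n / V_q(n,t)⌋ = ⌊30517578125/1741⌋ = 17528764.
Step 4: Compare |C| = 19555037 to 17528764: violated.
The claimed |C| lies above the Hamming bound, so no 5-ary code of length 15 with d ≥ 5 can have 19555037 codewords.


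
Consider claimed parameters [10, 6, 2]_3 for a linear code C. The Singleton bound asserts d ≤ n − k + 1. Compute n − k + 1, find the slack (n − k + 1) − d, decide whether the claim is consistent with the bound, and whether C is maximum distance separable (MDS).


Singleton RHS = n − k + 1 = 5, slack = 3, bound satisfied, not MDS.

Singleton bound: d ≤ n − k + 1.
Here n = 10, k = 6, so n − k + 1 = 5.
Given d = 2, check d ≤ 5: YES.
Slack = (n − k + 1) − d = 3.
The code is NOT MDS (slack = 3 > 0).
Description: the claimed parameters are [10, 6, 2]_3; such a code would be non-MDS.


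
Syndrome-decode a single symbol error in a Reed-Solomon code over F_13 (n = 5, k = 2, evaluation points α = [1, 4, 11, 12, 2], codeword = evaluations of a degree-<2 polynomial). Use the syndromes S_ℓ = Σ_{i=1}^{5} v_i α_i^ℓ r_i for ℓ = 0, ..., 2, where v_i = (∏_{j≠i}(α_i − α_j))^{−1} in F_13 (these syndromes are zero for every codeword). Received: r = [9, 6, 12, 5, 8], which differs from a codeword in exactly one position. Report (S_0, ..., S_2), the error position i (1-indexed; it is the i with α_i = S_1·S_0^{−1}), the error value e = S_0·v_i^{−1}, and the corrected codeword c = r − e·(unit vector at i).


S = (8, 5, 8), error at position 4, error magnitude e = 7, c = [9, 6, 12, 11, 8].

Step 1: column multipliers v_i = (∏_{j≠i}(α_i − α_j))^{−1} mod 13.
  i = 1 (α = 1): (1−4)(1−11)(1−12)(1−2) = (−3)·(−10)·(−11)·(−1) = 330 ≡ 5, so v_1 = 5^{−1} = 8 (mod 13).
  i = 2 (α = 4): (4−1)(4−11)(4−12)(4−2) = 3·(−7)·(−8)·2 = 336 ≡ 11, so v_2 = 11^{−1} = 6 (mod 13).
  i = 3 (α = 11): (11−1)(11−4)(11−12)(11−2) = 10·7·(−1)·9 = −630 ≡ 7, so v_3 = 7^{−1} = 2 (mod 13).
  i = 4 (α = 12): (12−1)(12−4)(12−11)(12−2) = 11·8·1·10 = 880 ≡ 9, so v_4 = 9^{−1} = 3 (mod 13).
  i = 5 (α = 2): (2−1)(2−4)(2−11)(2−12) = 1·(−2)·(−9)·(−10) = −180 ≡ 2, so v_5 = 2^{−1} = 7 (mod 13).
  v = [8, 6, 2, 3, 7].
Step 2: syndromes of r = [9, 6, 12, 5, 8] (all sums mod 13).
  S_0 = Σ v_i r_i = 8·9 + 6·6 + 2·12 + 3·5 + 7·8 = 203 ≡ 8.
  S_1 = Σ v_i α_i r_i = 8·1·9 + 6·4·6 + 2·11·12 + 3·12·5 + 7·2·8 = 772 ≡ 5.
  α_i^2 mod 13 = [1, 3, 4, 1, 4].
  S_2 = Σ v_i α_i^2 r_i = 8·1·9 + 6·3·6 + 2·4·12 + 3·1·5 + 7·4·8 = 515 ≡ 8.
  S = (8, 5, 8) ≠ 0, so r is not a codeword (an error is present).
Step 3: locate the error. For a single error e at position i, S_ℓ = v_i·e·α_i^ℓ, so α_err = S_1/S_0.
  S_0^{−1} = 8^{−1} = 5 (mod 13), so α_err = 5·5 = 25 ≡ 12 = α_4. Error position i = 4.
  Consistency check: S_2/S_1 = 8·8 = 64 ≡ 12 = α_err ✓ (single-error assumption holds).
Step 4: error magnitude e = S_0/v_4 = S_0·∏_{j≠4}(α_4 − α_j) = 8·9 = 72 ≡ 7 (mod 13).
Step 5: correct position 4: c_4 = r_4 − e = 5 − 7 ≡ 11 (mod 13). Hence c = [9, 6, 12, 11, 8].
  Check: interpolating c through the α_i gives m(x) = 10 + 12·x (degree < 2) with m(α_i) = c_i for every i, so c is indeed a codeword.
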